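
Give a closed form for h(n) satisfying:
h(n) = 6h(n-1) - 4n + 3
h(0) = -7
First-order linear with linear forcing.
Homogeneous solution: h_h(n) = A·(6)^n.
Try particular h_p(n) = pn + q. Substituting:
  pn + q = 6(p(n-1) + q) - 4n + 3.
Matching the n-coefficient: p = 6p - 4 ⇒ p = \frac{4}{5}.
Matching constants: q = -6p + 6q + 3 ⇒ q = \frac{9}{25}.
General: h(n) = A·(6)^n + \frac{4 n}{5} + \frac{9}{25}.
Apply h(0) = -7: A + \frac{9}{25} = -7 ⇒ A = - \frac{184}{25}.
So h(n) = - \frac{184 \cdot 6^{n}}{25} + \frac{4 n}{5} + \frac{9}{25}.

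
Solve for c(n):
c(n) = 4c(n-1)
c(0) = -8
This is a homogeneous first-order recurrence with ratio 4.
By induction c(n) = c(0) · (4)^n = - 8 \cdot 4^{n}.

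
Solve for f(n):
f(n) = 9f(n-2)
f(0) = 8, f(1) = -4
Characteristic equation: x² - 9 = 0, which factors as (x - (3))(x - (-3)) = 0.
Roots r₁ = 3, r₂ = -3 (distinct).
General solution: f(n) = A·(3)^n + B·(-3)^n.
From f(0) = 8: A + B = 8.
From f(1) = -4: 3A - 3B = -4.
Solving: A = \frac{10}{3}, B = \frac{14}{3}.
So f(n) = \frac{14 \left(-3\right)^{n}}{3} + \frac{10 \cdot 3^{n}}{3}.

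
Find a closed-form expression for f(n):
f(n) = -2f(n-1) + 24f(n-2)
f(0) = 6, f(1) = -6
Characteristic equation: x² + 2x - 24 = 0, which factors as (x - (4))(x - (-6)) = 0.
Roots r₁ = 4, r₂ = -6 (distinct).
General solution: f(n) = A·(4)^n + B·(-6)^n.
From f(0) = 6: A + B = 6.
From f(1) = -6: 4A - 6B = -6.
Solving: A = 3, B = 3.
So f(n) = 3 \left(-6\right)^{n} + 3 \cdot 4^{n}.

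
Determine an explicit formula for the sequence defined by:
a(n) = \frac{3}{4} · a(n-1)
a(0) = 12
Pure geometric recurrence with ratio \frac{3}{4}.
By induction a(n) = a(0) · (\frac{3}{4})^n = 12 \left(\frac{3}{4}\right)^{n}.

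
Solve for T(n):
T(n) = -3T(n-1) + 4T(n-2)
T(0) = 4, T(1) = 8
Characteristic equation: x² + 3x - 4 = 0, which factors as (x - (-4))(x - (1)) = 0.
Roots r₁ = -4, r₂ = 1 (distinct).
General solution: T(n) = A·(-4)^n + B·(1)^n.
From T(0) = 4: A + B = 4.
From T(1) = 8: -4A + B = 8.
Solving: A = - \frac{4}{5}, B = \frac{24}{5}.
So T(n) = \frac{24}{5} - \frac{4 \left(-4\right)^{n}}{5}.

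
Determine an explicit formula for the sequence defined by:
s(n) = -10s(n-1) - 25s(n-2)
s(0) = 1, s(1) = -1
Characteristic equation: x² + 10x + 25 = 0, which is (x - (-5))².
Repeated root r = -5.
General solution: s(n) = (A + Bn)·(-5)^n.
From s(0) = 1: A = 1.
From s(1) = -1: (A + B)·(-5) = -1 ⇒ B = - \frac{4}{5}.
So s(n) = \left(1 - \frac{4 n}{5}\right) \cdot (-5)^n.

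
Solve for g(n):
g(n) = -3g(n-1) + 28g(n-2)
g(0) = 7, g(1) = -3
Characteristic equation: x² + 3x - 28 = 0, which factors as (x - (-7))(x - (4)) = 0.
Roots r₁ = -7, r₂ = 4 (distinct).
General solution: g(n) = A·(-7)^n + B·(4)^n.
From g(0) = 7: A + B = 7.
From g(1) = -3: -7A + 4B = -3.
Solving: A = \frac{31}{11}, B = \frac{46}{11}.
So g(n) = \frac{31 \left(-7\right)^{n}}{11} + \frac{46 \cdot 4^{n}}{11}.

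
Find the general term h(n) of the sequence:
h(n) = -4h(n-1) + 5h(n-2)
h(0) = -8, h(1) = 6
Characteristic equation: x² + 4x - 5 = 0, which factors as (x - (-5))(x - (1)) = 0.
Roots r₁ = -5, r₂ = 1 (distinct).
General solution: h(n) = A·(-5)^n + B·(1)^n.
From h(0) = -8: A + B = -8.
From h(1) = 6: -5A + B = 6.
Solving: A = - \frac{7}{3}, B = - \frac{17}{3}.
So h(n) = - \frac{7 \left(-5\right)^{n}}{3} - \frac{17}{3}.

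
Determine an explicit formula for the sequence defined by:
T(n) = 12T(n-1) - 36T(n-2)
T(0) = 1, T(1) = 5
Characteristic equation: x² - 12x + 36 = 0, which is (x - (6))².
Repeated root r = 6.
General solution: T(n) = (A + Bn)·(6)^n.
From T(0) = 1: A = 1.
From T(1) = 5: (A + B)·(6) = 5 ⇒ B = - \frac{1}{6}.
So T(n) = \left(1 - \frac{n}{6}\right) \cdot (6)^n.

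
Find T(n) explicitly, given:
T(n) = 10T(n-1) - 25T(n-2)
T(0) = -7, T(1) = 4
Characteristic equation: x² - 10x + 25 = 0, which is (x - (5))².
Repeated root r = 5.
General solution: T(n) = (A + Bn)·(5)^n.
From T(0) = -7: A = -7.
From T(1) = 4: (A + B)·(5) = 4 ⇒ B = \frac{39}{5}.
So T(n) = \left(\frac{39 n}{5} - 7\right) \cdot (5)^n.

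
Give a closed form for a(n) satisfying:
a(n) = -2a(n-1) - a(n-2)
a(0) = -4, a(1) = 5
Characteristic equation: x² + 2x + 1 = 0, which is (x - (-1))².
Repeated root r = -1.
General solution: a(n) = (A + Bn)·(-1)^n.
From a(0) = -4: A = -4.
From a(1) = 5: (A + B)·(-1) = 5 ⇒ B = -1.
So a(n) = \left(- n - 4\right) \cdot (-1)^n.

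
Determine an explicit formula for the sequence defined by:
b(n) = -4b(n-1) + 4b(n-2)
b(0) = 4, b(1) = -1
Characteristic equation: x² + 4x - 4 = 0.
Discriminant Δ = (-4)² + 4·(4) = 32.
Roots r₁,₂ = (-4 ± √32)/2, so r₁ = -2 + 2 \sqrt{2}, r₂ = - 2 \sqrt{2} - 2.
General solution: b(n) = A·r₁^n + B·r₂^n.
From the initial conditions, A + B = 4 and r₁A + r₂B = -1.
Since r₁ - r₂ = √32: A = (-1 - (4)r₂)/√32 = \frac{7 \sqrt{2}}{8} + 2, and B = 4 - A = 2 - \frac{7 \sqrt{2}}{8}.
So b(n) = \left(\frac{7 \sqrt{2}}{8} + 2\right)\left(-2 + 2 \sqrt{2}\right)^n + \left(2 - \frac{7 \sqrt{2}}{8}\right)\left(- 2 \sqrt{2} - 2\right)^n.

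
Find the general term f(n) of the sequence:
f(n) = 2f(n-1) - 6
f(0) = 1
First-order linear non-homogeneous.
Homogeneous solution: f_h(n) = A·(2)^n.
Try constant particular solution f_p = K: K = 2K - 6 ⇒ K = 6.
General: f(n) = A·(2)^n + 6.
Apply f(0) = 1: A + 6 = 1 ⇒ A = -5.
So f(n) = 6 - 5 \cdot 2^{n}.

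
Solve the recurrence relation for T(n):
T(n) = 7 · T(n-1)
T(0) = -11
Pure geometric recurrence with ratio 7.
By induction T(n) = T(0) · (7)^n = - 11 \cdot 7^{n}.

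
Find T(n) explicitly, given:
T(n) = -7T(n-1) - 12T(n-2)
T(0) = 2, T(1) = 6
Characteristic equation: x² + 7x + 12 = 0, which factors as (x - (-4))(x - (-3)) = 0.
Roots r₁ = -4, r₂ = -3 (distinct).
General solution: T(n) = A·(-4)^n + B·(-3)^n.
From T(0) = 2: A + B = 2.
From T(1) = 6: -4A - 3B = 6.
Solving: A = -12, B = 14.
So T(n) = 14 \left(-3\right)^{n} - 12 \left(-4\right)^{n}.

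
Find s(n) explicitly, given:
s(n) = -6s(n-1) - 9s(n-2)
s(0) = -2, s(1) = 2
Characteristic equation: x² + 6x + 9 = 0, which is (x - (-3))².
Repeated root r = -3.
General solution: s(n) = (A + Bn)·(-3)^n.
From s(0) = -2: A = -2.
From s(1) = 2: (A + B)·(-3) = 2 ⇒ B = \frac{4}{3}.
So s(n) = \left(\frac{4 n}{3} - 2\right) \cdot (-3)^n.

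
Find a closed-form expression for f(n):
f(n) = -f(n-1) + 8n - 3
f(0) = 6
First-order linear with linear forcing.
Homogeneous solution: f_h(n) = A·(-1)^n.
Try particular f_p(n) = pn + q. Substituting:
  pn + q = -(p(n-1) + q) + 8n - 3.
Matching the n-coefficient: p = -p + 8 ⇒ p = 4.
Matching constants: q = p - q - 3 ⇒ q = \frac{1}{2}.
General: f(n) = A·(-1)^n + 4 n + \frac{1}{2}.
Apply f(0) = 6: A + \frac{1}{2} = 6 ⇒ A = \frac{11}{2}.
So f(n) = \frac{11 \left(-1\right)^{n}}{2} + 4 n + \frac{1}{2}.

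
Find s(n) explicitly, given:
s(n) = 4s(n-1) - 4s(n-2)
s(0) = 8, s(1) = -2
Characteristic equation: x² - 4x + 4 = 0, which is (x - (2))².
Repeated root r = 2.
General solution: s(n) = (A + Bn)·(2)^n.
From s(0) = 8: A = 8.
From s(1) = -2: (A + B)·(2) = -2 ⇒ B = -9.
So s(n) = \left(8 - 9 n\right) \cdot (2)^n.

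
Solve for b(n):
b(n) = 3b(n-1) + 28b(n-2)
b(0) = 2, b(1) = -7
Characteristic equation: x² - 3x - 28 = 0, which factors as (x - (-4))(x - (7)) = 0.
Roots r₁ = -4, r₂ = 7 (distinct).
General solution: b(n) = A·(-4)^n + B·(7)^n.
From b(0) = 2: A + B = 2.
From b(1) = -7: -4A + 7B = -7.
Solving: A = \frac{21}{11}, B = \frac{1}{11}.
So b(n) = \frac{21 \left(-4\right)^{n}}{11} + \frac{7^{n}}{11}.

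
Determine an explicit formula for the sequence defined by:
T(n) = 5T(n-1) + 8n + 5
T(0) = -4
First-order linear with linear forcing.
Homogeneous solution: T_h(n) = A·(5)^n.
Try particular T_p(n) = pn + q. Substituting:
  pn + q = 5(p(n-1) + q) + 8n + 5.
Matching the n-coefficient: p = 5p + 8 ⇒ p = -2.
Matching constants: q = -5p + 5q + 5 ⇒ q = - \frac{15}{4}.
General: T(n) = A·(5)^n - 2 n - \frac{15}{4}.
Apply T(0) = -4: A - \frac{15}{4} = -4 ⇒ A = - \frac{1}{4}.
So T(n) = - \frac{5^{n}}{4} - 2 n - \frac{15}{4}.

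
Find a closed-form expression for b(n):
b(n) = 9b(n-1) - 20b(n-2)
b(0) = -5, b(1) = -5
Characteristic equation: x² - 9x + 20 = 0, which factors as (x - (4))(x - (5)) = 0.
Roots r₁ = 4, r₂ = 5 (distinct).
General solution: b(n) = A·(4)^n + B·(5)^n.
From b(0) = -5: A + B = -5.
From b(1) = -5: 4A + 5B = -5.
Solving: A = -20, B = 15.
So b(n) = - 20 \cdot 4^{n} + 15 \cdot 5^{n}.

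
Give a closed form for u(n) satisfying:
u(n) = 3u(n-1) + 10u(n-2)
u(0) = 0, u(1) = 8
Characteristic equation: x² - 3x - 10 = 0, which factors as (x - (5))(x - (-2)) = 0.
Roots r₁ = 5, r₂ = -2 (distinct).
General solution: u(n) = A·(5)^n + B·(-2)^n.
From u(0) = 0: A + B = 0.
From u(1) = 8: 5A - 2B = 8.
Solving: A = \frac{8}{7}, B = - \frac{8}{7}.
So u(n) = - \frac{8 \left(-2\right)^{n}}{7} + \frac{8 \cdot 5^{n}}{7}.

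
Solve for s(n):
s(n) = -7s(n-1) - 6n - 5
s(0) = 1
First-order linear with linear forcing.
Homogeneous solution: s_h(n) = A·(-7)^n.
Try particular s_p(n) = pn + q. Substituting:
  pn + q = -7(p(n-1) + q) - 6n - 5.
Matching the n-coefficient: p = -7p - 6 ⇒ p = - \frac{3}{4}.
Matching constants: q = 7p - 7q - 5 ⇒ q = - \frac{41}{32}.
General: s(n) = A·(-7)^n - \frac{3 n}{4} - \frac{41}{32}.
Apply s(0) = 1: A - \frac{41}{32} = 1 ⇒ A = \frac{73}{32}.
So s(n) = \frac{73 \left(-7\right)^{n}}{32} - \frac{3 n}{4} - \frac{41}{32}.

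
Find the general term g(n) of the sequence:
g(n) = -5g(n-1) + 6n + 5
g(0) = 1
First-order linear with linear forcing.
Homogeneous solution: g_h(n) = A·(-5)^n.
Try particular g_p(n) = pn + q. Substituting:
  pn + q = -5(p(n-1) + q) + 6n + 5.
Matching the n-coefficient: p = -5p + 6 ⇒ p = 1.
Matching constants: q = 5p - 5q + 5 ⇒ q = \frac{5}{3}.
General: g(n) = A·(-5)^n + n + \frac{5}{3}.
Apply g(0) = 1: A + \frac{5}{3} = 1 ⇒ A = - \frac{2}{3}.
So g(n) = - \frac{2 \left(-5\right)^{n}}{3} + n + \frac{5}{3}.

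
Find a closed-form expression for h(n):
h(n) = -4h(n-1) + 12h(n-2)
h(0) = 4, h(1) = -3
Characteristic equation: x² + 4x - 12 = 0, which factors as (x - (2))(x - (-6)) = 0.
Roots r₁ = 2, r₂ = -6 (distinct).
General solution: h(n) = A·(2)^n + B·(-6)^n.
From h(0) = 4: A + B = 4.
From h(1) = -3: 2A - 6B = -3.
Solving: A = \frac{21}{8}, B = \frac{11}{8}.
So h(n) = \frac{11 \left(-6\right)^{n}}{8} + \frac{21 \cdot 2^{n}}{8}.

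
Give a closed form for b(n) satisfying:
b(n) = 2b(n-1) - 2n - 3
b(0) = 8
First-order linear with linear forcing.
Homogeneous solution: b_h(n) = A·(2)^n.
Try particular b_p(n) = pn + q. Substituting:
  pn + q = 2(p(n-1) + q) - 2n - 3.
Matching the n-coefficient: p = 2p - 2 ⇒ p = 2.
Matching constants: q = -2p + 2q - 3 ⇒ q = 7.
General: b(n) = A·(2)^n + 2 n + 7.
Apply b(0) = 8: A + 7 = 8 ⇒ A = 1.
So b(n) = 2^{n} + 2 n + 7.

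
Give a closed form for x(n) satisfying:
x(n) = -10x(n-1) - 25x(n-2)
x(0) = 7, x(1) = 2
Characteristic equation: x² + 10x + 25 = 0, which is (x - (-5))².
Repeated root r = -5.
General solution: x(n) = (A + Bn)·(-5)^n.
From x(0) = 7: A = 7.
From x(1) = 2: (A + B)·(-5) = 2 ⇒ B = - \frac{37}{5}.
So x(n) = \left(7 - \frac{37 n}{5}\right) \cdot (-5)^n.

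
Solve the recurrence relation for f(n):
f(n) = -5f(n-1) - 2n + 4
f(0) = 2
First-order linear with linear forcing.
Homogeneous solution: f_h(n) = A·(-5)^n.
Try particular f_p(n) = pn + q. Substituting:
  pn + q = -5(p(n-1) + q) - 2n + 4.
Matching the n-coefficient: p = -5p - 2 ⇒ p = - \frac{1}{3}.
Matching constants: q = 5p - 5q + 4 ⇒ q = \frac{7}{18}.
General: f(n) = A·(-5)^n - \frac{n}{3} + \frac{7}{18}.
Apply f(0) = 2: A + \frac{7}{18} = 2 ⇒ A = \frac{29}{18}.
So f(n) = \frac{29 \left(-5\right)^{n}}{18} - \frac{n}{3} + \frac{7}{18}.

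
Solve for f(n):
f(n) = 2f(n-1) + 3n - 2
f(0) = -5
First-order linear with linear forcing.
Homogeneous solution: f_h(n) = A·(2)^n.
Try particular f_p(n) = pn + q. Substituting:
  pn + q = 2(p(n-1) + q) + 3n - 2.
Matching the n-coefficient: p = 2p + 3 ⇒ p = -3.
Matching constants: q = -2p + 2q - 2 ⇒ q = -4.
General: f(n) = A·(2)^n - 3 n - 4.
Apply f(0) = -5: A - 4 = -5 ⇒ A = -1.
So f(n) = - 2^{n} - 3 n - 4.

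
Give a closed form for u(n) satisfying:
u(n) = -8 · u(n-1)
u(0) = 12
Pure geometric recurrence with ratio -8.
By induction u(n) = u(0) · (-8)^n = 12 \left(-8\right)^{n}.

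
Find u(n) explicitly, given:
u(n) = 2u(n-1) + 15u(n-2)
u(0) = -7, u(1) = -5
Characteristic equation: x² - 2x - 15 = 0, which factors as (x - (-3))(x - (5)) = 0.
Roots r₁ = -3, r₂ = 5 (distinct).
General solution: u(n) = A·(-3)^n + B·(5)^n.
From u(0) = -7: A + B = -7.
From u(1) = -5: -3A + 5B = -5.
Solving: A = - \frac{15}{4}, B = - \frac{13}{4}.
So u(n) = - \frac{15 \left(-3\right)^{n}}{4} - \frac{13 \cdot 5^{n}}{4}.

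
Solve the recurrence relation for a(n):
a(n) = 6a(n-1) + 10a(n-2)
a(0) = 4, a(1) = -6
Characteristic equation: x² - 6x - 10 = 0.
Discriminant Δ = (6)² + 4·(10) = 76.
Roots r₁,₂ = (6 ± √76)/2, so r₁ = 3 + \sqrt{19}, r₂ = 3 - \sqrt{19}.
General solution: a(n) = A·r₁^n + B·r₂^n.
From the initial conditions, A + B = 4 and r₁A + r₂B = -6.
Since r₁ - r₂ = √76: A = (-6 - (4)r₂)/√76 = 2 - \frac{9 \sqrt{19}}{19}, and B = 4 - A = 2 + \frac{9 \sqrt{19}}{19}.
So a(n) = \left(2 - \frac{9 \sqrt{19}}{19}\right)\left(3 + \sqrt{19}\right)^n + \left(2 + \frac{9 \sqrt{19}}{19}\right)\left(3 - \sqrt{19}\right)^n.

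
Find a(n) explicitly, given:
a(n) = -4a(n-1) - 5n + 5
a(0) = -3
First-order linear with linear forcing.
Homogeneous solution: a_h(n) = A·(-4)^n.
Try particular a_p(n) = pn + q. Substituting:
  pn + q = -4(p(n-1) + q) - 5n + 5.
Matching the n-coefficient: p = -4p - 5 ⇒ p = -1.
Matching constants: q = 4p - 4q + 5 ⇒ q = \frac{1}{5}.
General: a(n) = A·(-4)^n - n + \frac{1}{5}.
Apply a(0) = -3: A + \frac{1}{5} = -3 ⇒ A = - \frac{16}{5}.
So a(n) = - \frac{16 \left(-4\right)^{n}}{5} - n + \frac{1}{5}.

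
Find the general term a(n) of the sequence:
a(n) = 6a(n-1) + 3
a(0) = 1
First-order linear non-homogeneous.
Homogeneous solution: a_h(n) = A·(6)^n.
Try constant particular solution a_p = K: K = 6K + 3 ⇒ K = - \frac{3}{5}.
General: a(n) = A·(6)^n - \frac{3}{5}.
Apply a(0) = 1: A - \frac{3}{5} = 1 ⇒ A = \frac{8}{5}.
So a(n) = \frac{8 \cdot 6^{n}}{5} - \frac{3}{5}.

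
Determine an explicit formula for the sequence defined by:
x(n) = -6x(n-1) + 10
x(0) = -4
First-order linear non-homogeneous.
Homogeneous solution: x_h(n) = A·(-6)^n.
Try constant particular solution x_p = K: K = -6K + 10 ⇒ K = \frac{10}{7}.
General: x(n) = A·(-6)^n + \frac{10}{7}.
Apply x(0) = -4: A + \frac{10}{7} = -4 ⇒ A = - \frac{38}{7}.
So x(n) = \frac{10}{7} - \frac{38 \left(-6\right)^{n}}{7}.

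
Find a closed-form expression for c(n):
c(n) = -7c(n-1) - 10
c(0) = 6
First-order linear non-homogeneous.
Homogeneous solution: c_h(n) = A·(-7)^n.
Try constant particular solution c_p = K: K = -7K - 10 ⇒ K = - \frac{5}{4}.
General: c(n) = A·(-7)^n - \frac{5}{4}.
Apply c(0) = 6: A - \frac{5}{4} = 6 ⇒ A = \frac{29}{4}.
So c(n) = \frac{29 \left(-7\right)^{n}}{4} - \frac{5}{4}.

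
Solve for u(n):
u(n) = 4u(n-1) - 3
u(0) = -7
First-order linear non-homogeneous.
Homogeneous solution: u_h(n) = A·(4)^n.
Try constant particular solution u_p = K: K = 4K - 3 ⇒ K = 1.
General: u(n) = A·(4)^n + 1.
Apply u(0) = -7: A + 1 = -7 ⇒ A = -8.
So u(n) = 1 - 8 \cdot 4^{n}.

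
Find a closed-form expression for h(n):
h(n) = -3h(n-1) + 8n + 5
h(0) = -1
First-order linear with linear forcing.
Homogeneous solution: h_h(n) = A·(-3)^n.
Try particular h_p(n) = pn + q. Substituting:
  pn + q = -3(p(n-1) + q) + 8n + 5.
Matching the n-coefficient: p = -3p + 8 ⇒ p = 2.
Matching constants: q = 3p - 3q + 5 ⇒ q = \frac{11}{4}.
General: h(n) = A·(-3)^n + 2 n + \frac{11}{4}.
Apply h(0) = -1: A + \frac{11}{4} = -1 ⇒ A = - \frac{15}{4}.
So h(n) = - \frac{15 \left(-3\right)^{n}}{4} + 2 n + \frac{11}{4}.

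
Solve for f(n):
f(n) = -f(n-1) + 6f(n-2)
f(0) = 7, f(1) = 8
Characteristic equation: x² + x - 6 = 0, which factors as (x - (2))(x - (-3)) = 0.
Roots r₁ = 2, r₂ = -3 (distinct).
General solution: f(n) = A·(2)^n + B·(-3)^n.
From f(0) = 7: A + B = 7.
From f(1) = 8: 2A - 3B = 8.
Solving: A = \frac{29}{5}, B = \frac{6}{5}.
So f(n) = \frac{6 \left(-3\right)^{n}}{5} + \frac{29 \cdot 2^{n}}{5}.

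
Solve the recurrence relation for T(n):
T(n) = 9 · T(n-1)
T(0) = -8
Pure geometric recurrence with ratio 9.
By induction T(n) = T(0) · (9)^n = - 8 \cdot 9^{n}.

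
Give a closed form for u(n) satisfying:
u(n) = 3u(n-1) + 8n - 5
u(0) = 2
First-order linear with linear forcing.
Homogeneous solution: u_h(n) = A·(3)^n.
Try particular u_p(n) = pn + q. Substituting:
  pn + q = 3(p(n-1) + q) + 8n - 5.
Matching the n-coefficient: p = 3p + 8 ⇒ p = -4.
Matching constants: q = -3p + 3q - 5 ⇒ q = - \frac{7}{2}.
General: u(n) = A·(3)^n - 4 n - \frac{7}{2}.
Apply u(0) = 2: A - \frac{7}{2} = 2 ⇒ A = \frac{11}{2}.
So u(n) = \frac{11 \cdot 3^{n}}{2} - 4 n - \frac{7}{2}.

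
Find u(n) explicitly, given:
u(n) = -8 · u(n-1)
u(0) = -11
Pure geometric recurrence with ratio -8.
By induction u(n) = u(0) · (-8)^n = - 11 \left(-8\right)^{n}.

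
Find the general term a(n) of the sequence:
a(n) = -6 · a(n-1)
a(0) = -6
Pure geometric recurrence with ratio -6.
By induction a(n) = a(0) · (-6)^n = - 6 \left(-6\right)^{n}.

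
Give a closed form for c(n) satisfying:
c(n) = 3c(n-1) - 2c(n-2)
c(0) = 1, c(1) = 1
Characteristic equation: x² - 3x + 2 = 0, which factors as (x - (1))(x - (2)) = 0.
Roots r₁ = 1, r₂ = 2 (distinct).
General solution: c(n) = A·(1)^n + B·(2)^n.
From c(0) = 1: A + B = 1.
From c(1) = 1: A + 2B = 1.
Solving: A = 1, B = 0.
So c(n) = 1.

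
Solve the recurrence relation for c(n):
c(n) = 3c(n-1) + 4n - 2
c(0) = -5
First-order linear with linear forcing.
Homogeneous solution: c_h(n) = A·(3)^n.
Try particular c_p(n) = pn + q. Substituting:
  pn + q = 3(p(n-1) + q) + 4n - 2.
Matching the n-coefficient: p = 3p + 4 ⇒ p = -2.
Matching constants: q = -3p + 3q - 2 ⇒ q = -2.
General: c(n) = A·(3)^n - 2 n - 2.
Apply c(0) = -5: A - 2 = -5 ⇒ A = -3.
So c(n) = - 3 \cdot 3^{n} - 2 n - 2.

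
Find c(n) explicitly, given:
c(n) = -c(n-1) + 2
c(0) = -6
First-order linear non-homogeneous.
Homogeneous solution: c_h(n) = A·(-1)^n.
Try constant particular solution c_p = K: K = -K + 2 ⇒ K = 1.
General: c(n) = A·(-1)^n + 1.
Apply c(0) = -6: A + 1 = -6 ⇒ A = -7.
So c(n) = 1 - 7 \left(-1\right)^{n}.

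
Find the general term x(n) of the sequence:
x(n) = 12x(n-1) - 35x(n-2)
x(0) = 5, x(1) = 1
Characteristic equation: x² - 12x + 35 = 0, which factors as (x - (7))(x - (5)) = 0.
Roots r₁ = 7, r₂ = 5 (distinct).
General solution: x(n) = A·(7)^n + B·(5)^n.
From x(0) = 5: A + B = 5.
From x(1) = 1: 7A + 5B = 1.
Solving: A = -12, B = 17.
So x(n) = 17 \cdot 5^{n} - 12 \cdot 7^{n}.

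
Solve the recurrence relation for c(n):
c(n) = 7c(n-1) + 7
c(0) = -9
First-order linear non-homogeneous.
Homogeneous solution: c_h(n) = A·(7)^n.
Try constant particular solution c_p = K: K = 7K + 7 ⇒ K = - \frac{7}{6}.
General: c(n) = A·(7)^n - \frac{7}{6}.
Apply c(0) = -9: A - \frac{7}{6} = -9 ⇒ A = - \frac{47}{6}.
So c(n) = - \frac{47 \cdot 7^{n}}{6} - \frac{7}{6}.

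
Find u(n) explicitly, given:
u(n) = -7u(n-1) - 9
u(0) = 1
First-order linear non-homogeneous.
Homogeneous solution: u_h(n) = A·(-7)^n.
Try constant particular solution u_p = K: K = -7K - 9 ⇒ K = - \frac{9}{8}.
General: u(n) = A·(-7)^n - \frac{9}{8}.
Apply u(0) = 1: A - \frac{9}{8} = 1 ⇒ A = \frac{17}{8}.
So u(n) = \frac{17 \left(-7\right)^{n}}{8} - \frac{9}{8}.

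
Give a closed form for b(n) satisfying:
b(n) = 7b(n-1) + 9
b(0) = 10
First-order linear non-homogeneous.
Homogeneous solution: b_h(n) = A·(7)^n.
Try constant particular solution b_p = K: K = 7K + 9 ⇒ K = - \frac{3}{2}.
General: b(n) = A·(7)^n - \frac{3}{2}.
Apply b(0) = 10: A - \frac{3}{2} = 10 ⇒ A = \frac{23}{2}.
So b(n) = \frac{23 \cdot 7^{n}}{2} - \frac{3}{2}.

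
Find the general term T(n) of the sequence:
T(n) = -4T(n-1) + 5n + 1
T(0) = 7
First-order linear with linear forcing.
Homogeneous solution: T_h(n) = A·(-4)^n.
Try particular T_p(n) = pn + q. Substituting:
  pn + q = -4(p(n-1) + q) + 5n + 1.
Matching the n-coefficient: p = -4p + 5 ⇒ p = 1.
Matching constants: q = 4p - 4q + 1 ⇒ q = 1.
General: T(n) = A·(-4)^n + n + 1.
Apply T(0) = 7: A + 1 = 7 ⇒ A = 6.
So T(n) = 6 \left(-4\right)^{n} + n + 1.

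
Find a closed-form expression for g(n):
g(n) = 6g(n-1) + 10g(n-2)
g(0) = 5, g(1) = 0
Characteristic equation: x² - 6x - 10 = 0.
Discriminant Δ = (6)² + 4·(10) = 76.
Roots r₁,₂ = (6 ± √76)/2, so r₁ = 3 + \sqrt{19}, r₂ = 3 - \sqrt{19}.
General solution: g(n) = A·r₁^n + B·r₂^n.
From the initial conditions, A + B = 5 and r₁A + r₂B = 0.
Since r₁ - r₂ = √76: A = (0 - (5)r₂)/√76 = \frac{5}{2} - \frac{15 \sqrt{19}}{38}, and B = 5 - A = \frac{15 \sqrt{19}}{38} + \frac{5}{2}.
So g(n) = \left(\frac{5}{2} - \frac{15 \sqrt{19}}{38}\right)\left(3 + \sqrt{19}\right)^n + \left(\frac{15 \sqrt{19}}{38} + \frac{5}{2}\right)\left(3 - \sqrt{19}\right)^n.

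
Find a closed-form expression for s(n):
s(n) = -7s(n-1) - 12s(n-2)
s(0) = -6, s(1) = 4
Characteristic equation: x² + 7x + 12 = 0, which factors as (x - (-4))(x - (-3)) = 0.
Roots r₁ = -4, r₂ = -3 (distinct).
General solution: s(n) = A·(-4)^n + B·(-3)^n.
From s(0) = -6: A + B = -6.
From s(1) = 4: -4A - 3B = 4.
Solving: A = 14, B = -20.
So s(n) = - 20 \left(-3\right)^{n} + 14 \left(-4\right)^{n}.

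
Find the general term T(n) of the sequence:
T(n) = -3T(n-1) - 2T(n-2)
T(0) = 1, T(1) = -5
Characteristic equation: x² + 3x + 2 = 0, which factors as (x - (-1))(x - (-2)) = 0.
Roots r₁ = -1, r₂ = -2 (distinct).
General solution: T(n) = A·(-1)^n + B·(-2)^n.
From T(0) = 1: A + B = 1.
From T(1) = -5: -A - 2B = -5.
Solving: A = -3, B = 4.
So T(n) = - 3 \left(-1\right)^{n} + 4 \left(-2\right)^{n}.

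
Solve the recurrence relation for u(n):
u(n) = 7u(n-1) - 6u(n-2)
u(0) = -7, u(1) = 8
Characteristic equation: x² - 7x + 6 = 0, which factors as (x - (1))(x - (6)) = 0.
Roots r₁ = 1, r₂ = 6 (distinct).
General solution: u(n) = A·(1)^n + B·(6)^n.
From u(0) = -7: A + B = -7.
From u(1) = 8: A + 6B = 8.
Solving: A = -10, B = 3.
So u(n) = 3 \cdot 6^{n} - 10.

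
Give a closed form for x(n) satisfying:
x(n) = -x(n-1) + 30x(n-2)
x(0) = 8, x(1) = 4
Characteristic equation: x² + x - 30 = 0, which factors as (x - (-6))(x - (5)) = 0.
Roots r₁ = -6, r₂ = 5 (distinct).
General solution: x(n) = A·(-6)^n + B·(5)^n.
From x(0) = 8: A + B = 8.
From x(1) = 4: -6A + 5B = 4.
Solving: A = \frac{36}{11}, B = \frac{52}{11}.
So x(n) = \frac{36 \left(-6\right)^{n}}{11} + \frac{52 \cdot 5^{n}}{11}.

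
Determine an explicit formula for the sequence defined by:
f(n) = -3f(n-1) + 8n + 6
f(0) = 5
First-order linear with linear forcing.
Homogeneous solution: f_h(n) = A·(-3)^n.
Try particular f_p(n) = pn + q. Substituting:
  pn + q = -3(p(n-1) + q) + 8n + 6.
Matching the n-coefficient: p = -3p + 8 ⇒ p = 2.
Matching constants: q = 3p - 3q + 6 ⇒ q = 3.
General: f(n) = A·(-3)^n + 2 n + 3.
Apply f(0) = 5: A + 3 = 5 ⇒ A = 2.
So f(n) = 2 \left(-3\right)^{n} + 2 n + 3.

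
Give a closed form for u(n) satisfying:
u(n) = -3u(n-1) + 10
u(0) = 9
First-order linear non-homogeneous.
Homogeneous solution: u_h(n) = A·(-3)^n.
Try constant particular solution u_p = K: K = -3K + 10 ⇒ K = \frac{5}{2}.
General: u(n) = A·(-3)^n + \frac{5}{2}.
Apply u(0) = 9: A + \frac{5}{2} = 9 ⇒ A = \frac{13}{2}.
So u(n) = \frac{13 \left(-3\right)^{n}}{2} + \frac{5}{2}.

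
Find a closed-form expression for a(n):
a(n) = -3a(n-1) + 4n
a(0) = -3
First-order linear with linear forcing.
Homogeneous solution: a_h(n) = A·(-3)^n.
Try particular a_p(n) = pn + q. Substituting:
  pn + q = -3(p(n-1) + q) + 4n.
Matching the n-coefficient: p = -3p + 4 ⇒ p = 1.
Matching constants: q = 3p - 3q ⇒ q = \frac{3}{4}.
General: a(n) = A·(-3)^n + n + \frac{3}{4}.
Apply a(0) = -3: A + \frac{3}{4} = -3 ⇒ A = - \frac{15}{4}.
So a(n) = - \frac{15 \left(-3\right)^{n}}{4} + n + \frac{3}{4}.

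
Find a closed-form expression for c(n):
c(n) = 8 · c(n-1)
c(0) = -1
Pure geometric recurrence with ratio 8.
By induction c(n) = c(0) · (8)^n = - 8^{n}.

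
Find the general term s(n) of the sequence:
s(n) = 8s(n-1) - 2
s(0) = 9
First-order linear non-homogeneous.
Homogeneous solution: s_h(n) = A·(8)^n.
Try constant particular solution s_p = K: K = 8K - 2 ⇒ K = \frac{2}{7}.
General: s(n) = A·(8)^n + \frac{2}{7}.
Apply s(0) = 9: A + \frac{2}{7} = 9 ⇒ A = \frac{61}{7}.
So s(n) = \frac{61 \cdot 8^{n}}{7} + \frac{2}{7}.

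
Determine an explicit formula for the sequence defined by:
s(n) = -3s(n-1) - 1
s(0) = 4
First-order linear non-homogeneous.
Homogeneous solution: s_h(n) = A·(-3)^n.
Try constant particular solution s_p = K: K = -3K - 1 ⇒ K = - \frac{1}{4}.
General: s(n) = A·(-3)^n - \frac{1}{4}.
Apply s(0) = 4: A - \frac{1}{4} = 4 ⇒ A = \frac{17}{4}.
So s(n) = \frac{17 \left(-3\right)^{n}}{4} - \frac{1}{4}.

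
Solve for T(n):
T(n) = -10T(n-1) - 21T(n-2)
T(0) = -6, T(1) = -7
Characteristic equation: x² + 10x + 21 = 0, which factors as (x - (-7))(x - (-3)) = 0.
Roots r₁ = -7, r₂ = -3 (distinct).
General solution: T(n) = A·(-7)^n + B·(-3)^n.
From T(0) = -6: A + B = -6.
From T(1) = -7: -7A - 3B = -7.
Solving: A = \frac{25}{4}, B = - \frac{49}{4}.
So T(n) = - \frac{49 \left(-3\right)^{n}}{4} + \frac{25 \left(-7\right)^{n}}{4}.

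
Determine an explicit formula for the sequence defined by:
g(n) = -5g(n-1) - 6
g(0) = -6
First-order linear non-homogeneous.
Homogeneous solution: g_h(n) = A·(-5)^n.
Try constant particular solution g_p = K: K = -5K - 6 ⇒ K = -1.
General: g(n) = A·(-5)^n - 1.
Apply g(0) = -6: A - 1 = -6 ⇒ A = -5.
So g(n) = - 5 \left(-5\right)^{n} - 1.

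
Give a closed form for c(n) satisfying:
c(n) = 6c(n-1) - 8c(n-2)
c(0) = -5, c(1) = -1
Characteristic equation: x² - 6x + 8 = 0, which factors as (x - (2))(x - (4)) = 0.
Roots r₁ = 2, r₂ = 4 (distinct).
General solution: c(n) = A·(2)^n + B·(4)^n.
From c(0) = -5: A + B = -5.
From c(1) = -1: 2A + 4B = -1.
Solving: A = - \frac{19}{2}, B = \frac{9}{2}.
So c(n) = - \frac{19 \cdot 2^{n}}{2} + \frac{9 \cdot 4^{n}}{2}.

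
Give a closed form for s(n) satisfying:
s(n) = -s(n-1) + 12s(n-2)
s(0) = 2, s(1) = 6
Characteristic equation: x² + x - 12 = 0, which factors as (x - (-4))(x - (3)) = 0.
Roots r₁ = -4, r₂ = 3 (distinct).
General solution: s(n) = A·(-4)^n + B·(3)^n.
From s(0) = 2: A + B = 2.
From s(1) = 6: -4A + 3B = 6.
Solving: A = 0, B = 2.
So s(n) = 2 \cdot 3^{n}.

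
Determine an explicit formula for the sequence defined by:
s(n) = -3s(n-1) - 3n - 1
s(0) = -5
First-order linear with linear forcing.
Homogeneous solution: s_h(n) = A·(-3)^n.
Try particular s_p(n) = pn + q. Substituting:
  pn + q = -3(p(n-1) + q) - 3n - 1.
Matching the n-coefficient: p = -3p - 3 ⇒ p = - \frac{3}{4}.
Matching constants: q = 3p - 3q - 1 ⇒ q = - \frac{13}{16}.
General: s(n) = A·(-3)^n - \frac{3 n}{4} - \frac{13}{16}.
Apply s(0) = -5: A - \frac{13}{16} = -5 ⇒ A = - \frac{67}{16}.
So s(n) = - \frac{67 \left(-3\right)^{n}}{16} - \frac{3 n}{4} - \frac{13}{16}.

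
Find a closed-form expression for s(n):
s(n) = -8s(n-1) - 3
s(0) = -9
First-order linear non-homogeneous.
Homogeneous solution: s_h(n) = A·(-8)^n.
Try constant particular solution s_p = K: K = -8K - 3 ⇒ K = - \frac{1}{3}.
General: s(n) = A·(-8)^n - \frac{1}{3}.
Apply s(0) = -9: A - \frac{1}{3} = -9 ⇒ A = - \frac{26}{3}.
So s(n) = - \frac{26 \left(-8\right)^{n}}{3} - \frac{1}{3}.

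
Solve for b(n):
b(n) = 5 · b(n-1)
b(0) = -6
Pure geometric recurrence with ratio 5.
By induction b(n) = b(0) · (5)^n = - 6 \cdot 5^{n}.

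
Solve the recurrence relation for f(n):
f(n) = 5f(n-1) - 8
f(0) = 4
First-order linear non-homogeneous.
Homogeneous solution: f_h(n) = A·(5)^n.
Try constant particular solution f_p = K: K = 5K - 8 ⇒ K = 2.
General: f(n) = A·(5)^n + 2.
Apply f(0) = 4: A + 2 = 4 ⇒ A = 2.
So f(n) = 2 \cdot 5^{n} + 2.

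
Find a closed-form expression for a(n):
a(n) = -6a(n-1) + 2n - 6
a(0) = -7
First-order linear with linear forcing.
Homogeneous solution: a_h(n) = A·(-6)^n.
Try particular a_p(n) = pn + q. Substituting:
  pn + q = -6(p(n-1) + q) + 2n - 6.
Matching the n-coefficient: p = -6p + 2 ⇒ p = \frac{2}{7}.
Matching constants: q = 6p - 6q - 6 ⇒ q = - \frac{30}{49}.
General: a(n) = A·(-6)^n + \frac{2 n}{7} - \frac{30}{49}.
Apply a(0) = -7: A - \frac{30}{49} = -7 ⇒ A = - \frac{313}{49}.
So a(n) = - \frac{313 \left(-6\right)^{n}}{49} + \frac{2 n}{7} - \frac{30}{49}.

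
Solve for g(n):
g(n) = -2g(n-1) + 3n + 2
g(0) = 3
First-order linear with linear forcing.
Homogeneous solution: g_h(n) = A·(-2)^n.
Try particular g_p(n) = pn + q. Substituting:
  pn + q = -2(p(n-1) + q) + 3n + 2.
Matching the n-coefficient: p = -2p + 3 ⇒ p = 1.
Matching constants: q = 2p - 2q + 2 ⇒ q = \frac{4}{3}.
General: g(n) = A·(-2)^n + n + \frac{4}{3}.
Apply g(0) = 3: A + \frac{4}{3} = 3 ⇒ A = \frac{5}{3}.
So g(n) = \frac{5 \left(-2\right)^{n}}{3} + n + \frac{4}{3}.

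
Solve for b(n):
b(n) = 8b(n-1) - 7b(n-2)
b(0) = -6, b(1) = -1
Characteristic equation: x² - 8x + 7 = 0, which factors as (x - (7))(x - (1)) = 0.
Roots r₁ = 7, r₂ = 1 (distinct).
General solution: b(n) = A·(7)^n + B·(1)^n.
From b(0) = -6: A + B = -6.
From b(1) = -1: 7A + B = -1.
Solving: A = \frac{5}{6}, B = - \frac{41}{6}.
So b(n) = \frac{5 \cdot 7^{n}}{6} - \frac{41}{6}.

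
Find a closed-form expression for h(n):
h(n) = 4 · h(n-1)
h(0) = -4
Pure geometric recurrence with ratio 4.
By induction h(n) = h(0) · (4)^n = - 4 \cdot 4^{n}.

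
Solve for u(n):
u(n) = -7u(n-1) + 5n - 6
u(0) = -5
First-order linear with linear forcing.
Homogeneous solution: u_h(n) = A·(-7)^n.
Try particular u_p(n) = pn + q. Substituting:
  pn + q = -7(p(n-1) + q) + 5n - 6.
Matching the n-coefficient: p = -7p + 5 ⇒ p = \frac{5}{8}.
Matching constants: q = 7p - 7q - 6 ⇒ q = - \frac{13}{64}.
General: u(n) = A·(-7)^n + \frac{5 n}{8} - \frac{13}{64}.
Apply u(0) = -5: A - \frac{13}{64} = -5 ⇒ A = - \frac{307}{64}.
So u(n) = - \frac{307 \left(-7\right)^{n}}{64} + \frac{5 n}{8} - \frac{13}{64}.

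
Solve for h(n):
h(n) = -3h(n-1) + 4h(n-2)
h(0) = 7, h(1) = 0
Characteristic equation: x² + 3x - 4 = 0, which factors as (x - (1))(x - (-4)) = 0.
Roots r₁ = 1, r₂ = -4 (distinct).
General solution: h(n) = A·(1)^n + B·(-4)^n.
From h(0) = 7: A + B = 7.
From h(1) = 0: A - 4B = 0.
Solving: A = \frac{28}{5}, B = \frac{7}{5}.
So h(n) = \frac{7 \left(-4\right)^{n}}{5} + \frac{28}{5}.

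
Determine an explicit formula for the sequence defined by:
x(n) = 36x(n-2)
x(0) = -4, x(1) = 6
Characteristic equation: x² - 36 = 0, which factors as (x - (-6))(x - (6)) = 0.
Roots r₁ = -6, r₂ = 6 (distinct).
General solution: x(n) = A·(-6)^n + B·(6)^n.
From x(0) = -4: A + B = -4.
From x(1) = 6: -6A + 6B = 6.
Solving: A = - \frac{5}{2}, B = - \frac{3}{2}.
So x(n) = - \frac{5 \left(-6\right)^{n}}{2} - \frac{3 \cdot 6^{n}}{2}.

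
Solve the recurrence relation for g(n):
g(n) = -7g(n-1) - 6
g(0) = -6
First-order linear non-homogeneous.
Homogeneous solution: g_h(n) = A·(-7)^n.
Try constant particular solution g_p = K: K = -7K - 6 ⇒ K = - \frac{3}{4}.
General: g(n) = A·(-7)^n - \frac{3}{4}.
Apply g(0) = -6: A - \frac{3}{4} = -6 ⇒ A = - \frac{21}{4}.
So g(n) = - \frac{21 \left(-7\right)^{n}}{4} - \frac{3}{4}.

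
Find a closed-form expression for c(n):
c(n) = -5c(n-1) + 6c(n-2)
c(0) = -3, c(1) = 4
Characteristic equation: x² + 5x - 6 = 0, which factors as (x - (1))(x - (-6)) = 0.
Roots r₁ = 1, r₂ = -6 (distinct).
General solution: c(n) = A·(1)^n + B·(-6)^n.
From c(0) = -3: A + B = -3.
From c(1) = 4: A - 6B = 4.
Solving: A = -2, B = -1.
So c(n) = - \left(-6\right)^{n} - 2.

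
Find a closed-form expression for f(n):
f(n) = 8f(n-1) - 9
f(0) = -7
First-order linear non-homogeneous.
Homogeneous solution: f_h(n) = A·(8)^n.
Try constant particular solution f_p = K: K = 8K - 9 ⇒ K = \frac{9}{7}.
General: f(n) = A·(8)^n + \frac{9}{7}.
Apply f(0) = -7: A + \frac{9}{7} = -7 ⇒ A = - \frac{58}{7}.
So f(n) = \frac{9}{7} - \frac{58 \cdot 8^{n}}{7}.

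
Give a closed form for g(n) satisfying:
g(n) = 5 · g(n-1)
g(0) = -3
Pure geometric recurrence with ratio 5.
By induction g(n) = g(0) · (5)^n = - 3 \cdot 5^{n}.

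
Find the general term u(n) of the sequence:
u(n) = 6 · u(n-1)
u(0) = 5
Pure geometric recurrence with ratio 6.
By induction u(n) = u(0) · (6)^n = 5 \cdot 6^{n}.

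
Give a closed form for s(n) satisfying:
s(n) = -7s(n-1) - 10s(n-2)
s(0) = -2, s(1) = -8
Characteristic equation: x² + 7x + 10 = 0, which factors as (x - (-2))(x - (-5)) = 0.
Roots r₁ = -2, r₂ = -5 (distinct).
General solution: s(n) = A·(-2)^n + B·(-5)^n.
From s(0) = -2: A + B = -2.
From s(1) = -8: -2A - 5B = -8.
Solving: A = -6, B = 4.
So s(n) = - 6 \left(-2\right)^{n} + 4 \left(-5\right)^{n}.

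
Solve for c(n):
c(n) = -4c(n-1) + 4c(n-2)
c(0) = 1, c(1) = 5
Characteristic equation: x² + 4x - 4 = 0.
Discriminant Δ = (-4)² + 4·(4) = 32.
Roots r₁,₂ = (-4 ± √32)/2, so r₁ = -2 + 2 \sqrt{2}, r₂ = - 2 \sqrt{2} - 2.
General solution: c(n) = A·r₁^n + B·r₂^n.
From the initial conditions, A + B = 1 and r₁A + r₂B = 5.
Since r₁ - r₂ = √32: A = (5 - (1)r₂)/√32 = \frac{1}{2} + \frac{7 \sqrt{2}}{8}, and B = 1 - A = \frac{1}{2} - \frac{7 \sqrt{2}}{8}.
So c(n) = \left(\frac{1}{2} + \frac{7 \sqrt{2}}{8}\right)\left(-2 + 2 \sqrt{2}\right)^n + \left(\frac{1}{2} - \frac{7 \sqrt{2}}{8}\right)\left(- 2 \sqrt{2} - 2\right)^n.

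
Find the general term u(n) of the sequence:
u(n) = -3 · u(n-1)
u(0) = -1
Pure geometric recurrence with ratio -3.
By induction u(n) = u(0) · (-3)^n = - \left(-3\right)^{n}.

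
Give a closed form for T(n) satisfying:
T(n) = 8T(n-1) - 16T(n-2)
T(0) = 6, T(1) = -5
Characteristic equation: x² - 8x + 16 = 0, which is (x - (4))².
Repeated root r = 4.
General solution: T(n) = (A + Bn)·(4)^n.
From T(0) = 6: A = 6.
From T(1) = -5: (A + B)·(4) = -5 ⇒ B = - \frac{29}{4}.
So T(n) = \left(6 - \frac{29 n}{4}\right) \cdot (4)^n.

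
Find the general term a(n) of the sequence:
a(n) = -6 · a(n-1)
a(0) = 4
Pure geometric recurrence with ratio -6.
By induction a(n) = a(0) · (-6)^n = 4 \left(-6\right)^{n}.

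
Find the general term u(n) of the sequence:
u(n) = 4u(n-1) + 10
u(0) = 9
First-order linear non-homogeneous.
Homogeneous solution: u_h(n) = A·(4)^n.
Try constant particular solution u_p = K: K = 4K + 10 ⇒ K = - \frac{10}{3}.
General: u(n) = A·(4)^n - \frac{10}{3}.
Apply u(0) = 9: A - \frac{10}{3} = 9 ⇒ A = \frac{37}{3}.
So u(n) = \frac{37 \cdot 4^{n}}{3} - \frac{10}{3}.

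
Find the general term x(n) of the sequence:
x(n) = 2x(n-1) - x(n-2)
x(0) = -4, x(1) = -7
Characteristic equation: x² - 2x + 1 = 0, which is (x - (1))².
Repeated root r = 1.
General solution: x(n) = (A + Bn)·(1)^n.
From x(0) = -4: A = -4.
From x(1) = -7: (A + B)·(1) = -7 ⇒ B = -3.
So x(n) = \left(- 3 n - 4\right) \cdot (1)^n.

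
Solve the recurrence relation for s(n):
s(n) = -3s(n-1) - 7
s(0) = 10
First-order linear non-homogeneous.
Homogeneous solution: s_h(n) = A·(-3)^n.
Try constant particular solution s_p = K: K = -3K - 7 ⇒ K = - \frac{7}{4}.
General: s(n) = A·(-3)^n - \frac{7}{4}.
Apply s(0) = 10: A - \frac{7}{4} = 10 ⇒ A = \frac{47}{4}.
So s(n) = \frac{47 \left(-3\right)^{n}}{4} - \frac{7}{4}.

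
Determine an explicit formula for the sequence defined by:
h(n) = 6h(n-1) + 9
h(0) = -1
First-order linear non-homogeneous.
Homogeneous solution: h_h(n) = A·(6)^n.
Try constant particular solution h_p = K: K = 6K + 9 ⇒ K = - \frac{9}{5}.
General: h(n) = A·(6)^n - \frac{9}{5}.
Apply h(0) = -1: A - \frac{9}{5} = -1 ⇒ A = \frac{4}{5}.
So h(n) = \frac{4 \cdot 6^{n}}{5} - \frac{9}{5}.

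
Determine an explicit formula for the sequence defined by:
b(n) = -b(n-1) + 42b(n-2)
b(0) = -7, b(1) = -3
Characteristic equation: x² + x - 42 = 0, which factors as (x - (6))(x - (-7)) = 0.
Roots r₁ = 6, r₂ = -7 (distinct).
General solution: b(n) = A·(6)^n + B·(-7)^n.
From b(0) = -7: A + B = -7.
From b(1) = -3: 6A - 7B = -3.
Solving: A = -4, B = -3.
So b(n) = - 3 \left(-7\right)^{n} - 4 \cdot 6^{n}.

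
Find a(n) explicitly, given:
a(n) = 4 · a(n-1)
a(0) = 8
Pure geometric recurrence with ratio 4.
By induction a(n) = a(0) · (4)^n = 8 \cdot 4^{n}.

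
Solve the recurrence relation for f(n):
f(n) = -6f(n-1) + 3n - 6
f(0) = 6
First-order linear with linear forcing.
Homogeneous solution: f_h(n) = A·(-6)^n.
Try particular f_p(n) = pn + q. Substituting:
  pn + q = -6(p(n-1) + q) + 3n - 6.
Matching the n-coefficient: p = -6p + 3 ⇒ p = \frac{3}{7}.
Matching constants: q = 6p - 6q - 6 ⇒ q = - \frac{24}{49}.
General: f(n) = A·(-6)^n + \frac{3 n}{7} - \frac{24}{49}.
Apply f(0) = 6: A - \frac{24}{49} = 6 ⇒ A = \frac{318}{49}.
So f(n) = \frac{318 \left(-6\right)^{n}}{49} + \frac{3 n}{7} - \frac{24}{49}.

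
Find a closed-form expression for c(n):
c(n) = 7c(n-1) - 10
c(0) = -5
First-order linear non-homogeneous.
Homogeneous solution: c_h(n) = A·(7)^n.
Try constant particular solution c_p = K: K = 7K - 10 ⇒ K = \frac{5}{3}.
General: c(n) = A·(7)^n + \frac{5}{3}.
Apply c(0) = -5: A + \frac{5}{3} = -5 ⇒ A = - \frac{20}{3}.
So c(n) = \frac{5}{3} - \frac{20 \cdot 7^{n}}{3}.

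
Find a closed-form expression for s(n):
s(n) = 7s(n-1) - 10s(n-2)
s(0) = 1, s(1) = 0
Characteristic equation: x² - 7x + 10 = 0, which factors as (x - (2))(x - (5)) = 0.
Roots r₁ = 2, r₂ = 5 (distinct).
General solution: s(n) = A·(2)^n + B·(5)^n.
From s(0) = 1: A + B = 1.
From s(1) = 0: 2A + 5B = 0.
Solving: A = \frac{5}{3}, B = - \frac{2}{3}.
So s(n) = \frac{5 \cdot 2^{n}}{3} - \frac{2 \cdot 5^{n}}{3}.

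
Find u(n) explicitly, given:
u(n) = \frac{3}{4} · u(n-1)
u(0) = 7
Pure geometric recurrence with ratio \frac{3}{4}.
By induction u(n) = u(0) · (\frac{3}{4})^n = 7 \left(\frac{3}{4}\right)^{n}.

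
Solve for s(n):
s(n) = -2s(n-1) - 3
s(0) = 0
First-order linear non-homogeneous.
Homogeneous solution: s_h(n) = A·(-2)^n.
Try constant particular solution s_p = K: K = -2K - 3 ⇒ K = -1.
General: s(n) = A·(-2)^n - 1.
Apply s(0) = 0: A - 1 = 0 ⇒ A = 1.
So s(n) = \left(-2\right)^{n} - 1.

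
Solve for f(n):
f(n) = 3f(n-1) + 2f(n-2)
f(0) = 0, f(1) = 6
Characteristic equation: x² - 3x - 2 = 0.
Discriminant Δ = (3)² + 4·(2) = 17.
Roots r₁,₂ = (3 ± √17)/2, so r₁ = \frac{3}{2} + \frac{\sqrt{17}}{2}, r₂ = \frac{3}{2} - \frac{\sqrt{17}}{2}.
General solution: f(n) = A·r₁^n + B·r₂^n.
From the initial conditions, A + B = 0 and r₁A + r₂B = 6.
Since r₁ - r₂ = √17: A = (6 - (0)r₂)/√17 = \frac{6 \sqrt{17}}{17}, and B = 0 - A = - \frac{6 \sqrt{17}}{17}.
So f(n) = \left(\frac{6 \sqrt{17}}{17}\right)\left(\frac{3}{2} + \frac{\sqrt{17}}{2}\right)^n + \left(- \frac{6 \sqrt{17}}{17}\right)\left(\frac{3}{2} - \frac{\sqrt{17}}{2}\right)^n.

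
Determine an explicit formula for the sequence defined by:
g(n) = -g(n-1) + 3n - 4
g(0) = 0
First-order linear with linear forcing.
Homogeneous solution: g_h(n) = A·(-1)^n.
Try particular g_p(n) = pn + q. Substituting:
  pn + q = -(p(n-1) + q) + 3n - 4.
Matching the n-coefficient: p = -p + 3 ⇒ p = \frac{3}{2}.
Matching constants: q = p - q - 4 ⇒ q = - \frac{5}{4}.
General: g(n) = A·(-1)^n + \frac{3 n}{2} - \frac{5}{4}.
Apply g(0) = 0: A - \frac{5}{4} = 0 ⇒ A = \frac{5}{4}.
So g(n) = \frac{5 \left(-1\right)^{n}}{4} + \frac{3 n}{2} - \frac{5}{4}.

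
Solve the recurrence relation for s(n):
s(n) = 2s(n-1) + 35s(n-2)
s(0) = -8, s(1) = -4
Characteristic equation: x² - 2x - 35 = 0, which factors as (x - (7))(x - (-5)) = 0.
Roots r₁ = 7, r₂ = -5 (distinct).
General solution: s(n) = A·(7)^n + B·(-5)^n.
From s(0) = -8: A + B = -8.
From s(1) = -4: 7A - 5B = -4.
Solving: A = - \frac{11}{3}, B = - \frac{13}{3}.
So s(n) = - \frac{13 \left(-5\right)^{n}}{3} - \frac{11 \cdot 7^{n}}{3}.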